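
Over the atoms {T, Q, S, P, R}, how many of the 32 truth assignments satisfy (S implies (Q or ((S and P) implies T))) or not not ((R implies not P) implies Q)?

31

Initial set: {((S implies (Q or ((S and P) implies T))) or not not ((R implies not P) implies Q))}.
((S implies (Q or ((S and P) implies T))) or not not ((R implies not P) implies Q)): β-rule — branch into (S implies (Q or ((S and P) implies T)))  //  not not ((R implies not P) implies Q).
  branch 1 (add (S implies (Q or ((S and P) implies T)))):
    (S implies (Q or ((S and P) implies T))): β-rule — branch into not S  //  (Q or ((S and P) implies T)).
      branch 1.1 (add not S):
        ○ open, literals {S=0}.
      branch 1.2 (add (Q or ((S and P) implies T))):
        (Q or ((S and P) implies T)): β-rule — branch into Q  //  ((S and P) implies T).
          branch 1.2.1 (add Q):
            ○ open, literals {Q=1}.
          branch 1.2.2 (add ((S and P) implies T)):
            ((S and P) implies T): β-rule — branch into not (S and P)  //  T.
              branch 1.2.2.1 (add not (S and P)):
                not (S and P): β-rule — branch into not S  //  not P.
                  branch 1.2.2.1.1 (add not S):
                    ○ open, literals {S=0}.
                  branch 1.2.2.1.2 (add not P):
                    ○ open, literals {P=0}.
              branch 1.2.2.2 (add T):
                ○ open, literals {T=1}.
  branch 2 (add not not ((R implies not P) implies Q)):
    not not ((R implies not P) implies Q): drop double negation, giving ((R implies not P) implies Q).
    ((R implies not P) implies Q): β-rule — branch into not (R implies not P)  //  Q.
      branch 2.1 (add not (R implies not P)):
        not (R implies not P): α-rule — add R, not not P.
        ○ open, literals {P=1, R=1}.
      branch 2.2 (add Q):
        ○ open, literals {Q=1}.
0 branches closed, 7 open.
Each open branch fixes some atoms; the unmentioned ones are free. Counting distinct full assignments: branch {S=0} (T, Q, P, R) contributes 16 new; branch {Q=1} (T, S, P, R) contributes 8 new; branch {S=0} (T, Q, P, R) contributes 0 new; branch {P=0} (T, Q, S, R) contributes 4 new; branch {T=1} (Q, S, P, R) contributes 2 new; branch {P=1, R=1} (T, Q, S) contributes 1 new; branch {Q=1} (T, S, P, R) contributes 0 new. Total: 31.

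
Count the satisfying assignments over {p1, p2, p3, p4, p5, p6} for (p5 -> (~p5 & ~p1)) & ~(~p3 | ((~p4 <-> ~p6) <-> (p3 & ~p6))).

Initial set: {((p5 -> (~p5 & ~p1)) & ~(~p3 | ((~p4 <-> ~p6) <-> (p3 & ~p6))))}.
((p5 -> (~p5 & ~p1)) & ~(~p3 | ((~p4 <-> ~p6) <-> (p3 & ~p6)))): α-rule — add (p5 -> (~p5 & ~p1)), ~(~p3 | ((~p4 <-> ~p6) <-> (p3 & ~p6))).
~(~p3 | ((~p4 <-> ~p6) <-> (p3 & ~p6))): α-rule — add ~~p3, ~((~p4 <-> ~p6) <-> (p3 & ~p6)).
(p5 -> (~p5 & ~p1)): β-rule — branch into ~p5  //  (~p5 & ~p1).
  branch 1 (add ~p5):
    ~((~p4 <-> ~p6) <-> (p3 & ~p6)): β-rule — branch into (~p4 <-> ~p6), ~(p3 & ~p6)  //  ~(~p4 <-> ~p6), (p3 & ~p6).
      branch 1.1 (add (~p4 <-> ~p6), ~(p3 & ~p6)):
        (~p4 <-> ~p6): β-rule — branch into ~p4, ~p6  //  ~~p4, ~~p6.
          branch 1.1.1 (add ~p4, ~p6):
            ~(p3 & ~p6): β-rule — branch into ~p3  //  ~~p6.
              branch 1.1.1.1 (add ~p3):
                × closes — contains both p3 and ~p3.
              branch 1.1.1.2 (add ~~p6):
                × closes — contains both p6 and ~p6.
          branch 1.1.2 (add ~~p4, ~~p6):
            ~(p3 & ~p6): β-rule — branch into ~p3  //  ~~p6.
              branch 1.1.2.1 (add ~p3):
                × closes — contains both p3 and ~p3.
              branch 1.1.2.2 (add ~~p6):
                ○ open, literals {p3=true, p4=true, p5=false, p6=true}.
      branch 1.2 (add ~(~p4 <-> ~p6), (p3 & ~p6)):
        (p3 & ~p6): α-rule — add p3, ~p6.
        ~(~p4 <-> ~p6): β-rule — branch into ~p4, ~~p6  //  ~~p4, ~p6.
          branch 1.2.1 (add ~p4, ~~p6):
            × closes — contains both p6 and ~p6.
          branch 1.2.2 (add ~~p4, ~p6):
            ○ open, literals {p3=true, p4=true, p5=false, p6=false}.
  branch 2 (add (~p5 & ~p1)):
    (~p5 & ~p1): α-rule — add ~p5, ~p1.
    ~((~p4 <-> ~p6) <-> (p3 & ~p6)): β-rule — branch into (~p4 <-> ~p6), ~(p3 & ~p6)  //  ~(~p4 <-> ~p6), (p3 & ~p6).
      branch 2.1 (add (~p4 <-> ~p6), ~(p3 & ~p6)):
        (~p4 <-> ~p6): β-rule — branch into ~p4, ~p6  //  ~~p4, ~~p6.
          branch 2.1.1 (add ~p4, ~p6):
            ~(p3 & ~p6): β-rule — branch into ~p3  //  ~~p6.
              branch 2.1.1.1 (add ~p3):
                × closes — contains both p3 and ~p3.
              branch 2.1.1.2 (add ~~p6):
                × closes — contains both p6 and ~p6.
          branch 2.1.2 (add ~~p4, ~~p6):
            ~(p3 & ~p6): β-rule — branch into ~p3  //  ~~p6.
              branch 2.1.2.1 (add ~p3):
                × closes — contains both p3 and ~p3.
              branch 2.1.2.2 (add ~~p6):
                ○ open, literals {p1=false, p3=true, p4=true, p5=false, p6=true}.
      branch 2.2 (add ~(~p4 <-> ~p6), (p3 & ~p6)):
        (p3 & ~p6): α-rule — add p3, ~p6.
        ~(~p4 <-> ~p6): β-rule — branch into ~p4, ~~p6  //  ~~p4, ~p6.
          branch 2.2.1 (add ~p4, ~~p6):
            × closes — contains both p6 and ~p6.
          branch 2.2.2 (add ~~p4, ~p6):
            ○ open, literals {p1=false, p3=true, p4=true, p5=false, p6=false}.
8 branches closed, 4 open.
Each open branch fixes some atoms; the unmentioned ones are free. Counting distinct full assignments: branch {p3=true, p4=true, p5=false, p6=true} (p1, p2) contributes 4 new; branch {p3=true, p4=true, p5=false, p6=false} (p1, p2) contributes 4 new; branch {p1=false, p3=true, p4=true, p5=false, p6=true} (p2) contributes 0 new; branch {p1=false, p3=true, p4=true, p5=false, p6=false} (p2) contributes 0 new. Total: 8.

8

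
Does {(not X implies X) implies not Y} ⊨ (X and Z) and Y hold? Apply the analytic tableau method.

Initial set: {T ((not X implies X) implies not Y); F ((X and Z) and Y)}.
T ((not X implies X) implies not Y): β-rule — branch into F (not X implies X)  //  T not Y.
  branch 1 (add F (not X implies X)):
    F (not X implies X): α-rule — add T not X, F X.
    F ((X and Z) and Y): β-rule — branch into F (X and Z)  //  F Y.
      branch 1.1 (add F (X and Z)):
        F (X and Z): β-rule — branch into F X  //  F Z.
          branch 1.1.1 (add F X):
            ○ open, literals {X=false}.
          branch 1.1.2 (add F Z):
            ○ open, literals {X=false, Z=false}.
      branch 1.2 (add F Y):
        ○ open, literals {X=false, Y=false}.
  branch 2 (add T not Y):
    F ((X and Z) and Y): β-rule — branch into F (X and Z)  //  F Y.
      branch 2.1 (add F (X and Z)):
        F (X and Z): β-rule — branch into F X  //  F Z.
          branch 2.1.1 (add F X):
            ○ open, literals {X=false, Y=false}.
          branch 2.1.2 (add F Z):
            ○ open, literals {Y=false, Z=false}.
      branch 2.2 (add F Y):
        ○ open, literals {Y=false}.
0 branches closed, 6 open.
An open branch gives a countermodel: X=false (unmentioned atoms arbitrary); the premises hold there but the conclusion fails.

No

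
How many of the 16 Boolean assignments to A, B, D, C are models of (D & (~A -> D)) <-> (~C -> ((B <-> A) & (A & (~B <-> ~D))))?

Initial set: {((D & (~A -> D)) <-> (~C -> ((B <-> A) & (A & (~B <-> ~D)))))}.
((D & (~A -> D)) <-> (~C -> ((B <-> A) & (A & (~B <-> ~D))))): β-rule — branch into (D & (~A -> D)), (~C -> ((B <-> A) & (A & (~B <-> ~D))))  //  ~(D & (~A -> D)), ~(~C -> ((B <-> A) & (A & (~B <-> ~D)))).
  branch 1 (add (D & (~A -> D)), (~C -> ((B <-> A) & (A & (~B <-> ~D))))):
    (D & (~A -> D)): α-rule — add D, (~A -> D).
    (~C -> ((B <-> A) & (A & (~B <-> ~D)))): β-rule — branch into ~~C  //  ((B <-> A) & (A & (~B <-> ~D))).
      branch 1.1 (add ~~C):
        (~A -> D): β-rule — branch into ~~A  //  D.
          branch 1.1.1 (add ~~A):
            ○ open, literals {A=true, C=true, D=true}.
          branch 1.1.2 (add D):
            ○ open, literals {C=true, D=true}.
      branch 1.2 (add ((B <-> A) & (A & (~B <-> ~D)))):
        ((B <-> A) & (A & (~B <-> ~D))): α-rule — add (B <-> A), (A & (~B <-> ~D)).
        (A & (~B <-> ~D)): α-rule — add A, (~B <-> ~D).
        (~A -> D): β-rule — branch into ~~A  //  D.
          branch 1.2.1 (add ~~A):
            (B <-> A): β-rule — branch into B, A  //  ~B, ~A.
              branch 1.2.1.1 (add B, A):
                (~B <-> ~D): β-rule — branch into ~B, ~D  //  ~~B, ~~D.
                  branch 1.2.1.1.1 (add ~B, ~D):
                    × closes — contains both B and ~B.
                  branch 1.2.1.1.2 (add ~~B, ~~D):
                    ○ open, literals {A=true, B=true, D=true}.
              branch 1.2.1.2 (add ~B, ~A):
                × closes — contains both A and ~A.
          branch 1.2.2 (add D):
            (B <-> A): β-rule — branch into B, A  //  ~B, ~A.
              branch 1.2.2.1 (add B, A):
                (~B <-> ~D): β-rule — branch into ~B, ~D  //  ~~B, ~~D.
                  branch 1.2.2.1.1 (add ~B, ~D):
                    × closes — contains both B and ~B.
                  branch 1.2.2.1.2 (add ~~B, ~~D):
                    ○ open, literals {A=true, B=true, D=true}.
              branch 1.2.2.2 (add ~B, ~A):
                × closes — contains both A and ~A.
  branch 2 (add ~(D & (~A -> D)), ~(~C -> ((B <-> A) & (A & (~B <-> ~D))))):
    ~(~C -> ((B <-> A) & (A & (~B <-> ~D)))): α-rule — add ~C, ~((B <-> A) & (A & (~B <-> ~D))).
    ~(D & (~A -> D)): β-rule — branch into ~D  //  ~(~A -> D).
      branch 2.1 (add ~D):
        ~((B <-> A) & (A & (~B <-> ~D))): β-rule — branch into ~(B <-> A)  //  ~(A & (~B <-> ~D)).
          branch 2.1.1 (add ~(B <-> A)):
            ~(B <-> A): β-rule — branch into B, ~A  //  ~B, A.
              branch 2.1.1.1 (add B, ~A):
                ○ open, literals {A=false, B=true, C=false, D=false}.
              branch 2.1.1.2 (add ~B, A):
                ○ open, literals {A=true, B=false, C=false, D=false}.
          branch 2.1.2 (add ~(A & (~B <-> ~D))):
            ~(A & (~B <-> ~D)): β-rule — branch into ~A  //  ~(~B <-> ~D).
              branch 2.1.2.1 (add ~A):
                ○ open, literals {A=false, C=false, D=false}.
              branch 2.1.2.2 (add ~(~B <-> ~D)):
                ~(~B <-> ~D): β-rule — branch into ~B, ~~D  //  ~~B, ~D.
                  branch 2.1.2.2.1 (add ~B, ~~D):
                    × closes — contains both D and ~D.
                  branch 2.1.2.2.2 (add ~~B, ~D):
                    ○ open, literals {B=true, C=false, D=false}.
      branch 2.2 (add ~(~A -> D)):
        ~(~A -> D): α-rule — add ~A, ~D.
        ~((B <-> A) & (A & (~B <-> ~D))): β-rule — branch into ~(B <-> A)  //  ~(A & (~B <-> ~D)).
          branch 2.2.1 (add ~(B <-> A)):
            ~(B <-> A): β-rule — branch into B, ~A  //  ~B, A.
              branch 2.2.1.1 (add B, ~A):
                ○ open, literals {A=false, B=true, C=false, D=false}.
              branch 2.2.1.2 (add ~B, A):
                × closes — contains both A and ~A.
          branch 2.2.2 (add ~(A & (~B <-> ~D))):
            ~(A & (~B <-> ~D)): β-rule — branch into ~A  //  ~(~B <-> ~D).
              branch 2.2.2.1 (add ~A):
                ○ open, literals {A=false, C=false, D=false}.
              branch 2.2.2.2 (add ~(~B <-> ~D)):
                ~(~B <-> ~D): β-rule — branch into ~B, ~~D  //  ~~B, ~D.
                  branch 2.2.2.2.1 (add ~B, ~~D):
                    × closes — contains both D and ~D.
                  branch 2.2.2.2.2 (add ~~B, ~D):
                    ○ open, literals {A=false, B=true, C=false, D=false}.
7 branches closed, 11 open.
Each open branch fixes some atoms; the unmentioned ones are free. Counting distinct full assignments: branch {A=true, C=true, D=true} (B) contributes 2 new; branch {C=true, D=true} (A, B) contributes 2 new; branch {A=true, B=true, D=true} (C) contributes 1 new; branch {A=true, B=true, D=true} (C) contributes 0 new; branch {A=false, B=true, C=false, D=false} (none free) contributes 1 new; branch {A=true, B=false, C=false, D=false} (none free) contributes 1 new; branch {A=false, C=false, D=false} (B) contributes 1 new; branch {B=true, C=false, D=false} (A) contributes 1 new; branch {A=false, B=true, C=false, D=false} (none free) contributes 0 new; branch {A=false, C=false, D=false} (B) contributes 0 new; branch {A=false, B=true, C=false, D=false} (none free) contributes 0 new. Total: 9.

9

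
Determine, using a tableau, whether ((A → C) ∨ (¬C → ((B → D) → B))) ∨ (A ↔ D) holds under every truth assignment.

Assume the negation and expand:
Initial set: {¬(((A → C) ∨ (¬C → ((B → D) → B))) ∨ (A ↔ D))}.
¬(((A → C) ∨ (¬C → ((B → D) → B))) ∨ (A ↔ D)): α-rule — add ¬((A → C) ∨ (¬C → ((B → D) → B))), ¬(A ↔ D).
¬((A → C) ∨ (¬C → ((B → D) → B))): α-rule — add ¬(A → C), ¬(¬C → ((B → D) → B)).
¬(A → C): α-rule — add A, ¬C.
¬(¬C → ((B → D) → B)): α-rule — add ¬C, ¬((B → D) → B).
¬((B → D) → B): α-rule — add (B → D), ¬B.
¬(A ↔ D): β-rule — branch into A, ¬D  //  ¬A, D.
  branch 1 (add A, ¬D):
    (B → D): β-rule — branch into ¬B  //  D.
      branch 1.1 (add ¬B):
        ○ open, literals {A=true, B=false, C=false, D=false}.
      branch 1.2 (add D):
        × closes — contains both D and ¬D.
  branch 2 (add ¬A, D):
    × closes — contains both A and ¬A.
2 branches closed, 1 open.
An open branch gives a countermodel: A=true, B=false, C=false, D=false (unmentioned atoms arbitrary); under it the original formula is false.

Not valid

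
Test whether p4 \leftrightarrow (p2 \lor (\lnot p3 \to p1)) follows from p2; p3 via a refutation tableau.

Initial set: {p2; p3; \lnot (p4 \leftrightarrow (p2 \lor (\lnot p3 \to p1)))}.
\lnot (p4 \leftrightarrow (p2 \lor (\lnot p3 \to p1))): β-rule — branch into p4, \lnot (p2 \lor (\lnot p3 \to p1))  //  \lnot p4, (p2 \lor (\lnot p3 \to p1)).
  branch 1 (add p4, \lnot (p2 \lor (\lnot p3 \to p1))):
    \lnot (p2 \lor (\lnot p3 \to p1)): α-rule — add \lnot p2, \lnot (\lnot p3 \to p1).
    × closes — contains both p2 and \lnot p2.
  branch 2 (add \lnot p4, (p2 \lor (\lnot p3 \to p1))):
    (p2 \lor (\lnot p3 \to p1)): β-rule — branch into p2  //  (\lnot p3 \to p1).
      branch 2.1 (add p2):
        ○ open, literals {p2=1, p3=1, p4=0}.
      branch 2.2 (add (\lnot p3 \to p1)):
        (\lnot p3 \to p1): β-rule — branch into \lnot \lnot p3  //  p1.
          branch 2.2.1 (add \lnot \lnot p3):
            ○ open, literals {p2=1, p3=1, p4=0}.
          branch 2.2.2 (add p1):
            ○ open, literals {p1=1, p2=1, p3=1, p4=0}.
1 branch closed, 3 open.
An open branch gives a countermodel: p2=1, p3=1, p4=0 (unmentioned atoms arbitrary); the premises hold there but the conclusion fails.

No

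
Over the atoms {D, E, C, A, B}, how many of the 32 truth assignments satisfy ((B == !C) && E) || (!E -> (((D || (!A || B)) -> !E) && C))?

Initial set: {T (((B == !C) && E) || (!E -> (((D || (!A || B)) -> !E) && C)))}.
T (((B == !C) && E) || (!E -> (((D || (!A || B)) -> !E) && C))): β-rule — branch into T ((B == !C) && E)  //  T (!E -> (((D || (!A || B)) -> !E) && C)).
  branch 1 (add T ((B == !C) && E)):
    T ((B == !C) && E): α-rule — add T (B == !C), T E.
    T (B == !C): β-rule — branch into T B, T !C  //  F B, F !C.
      branch 1.1 (add T B, T !C):
        ○ open, literals {B=T, C=F, E=T}.
      branch 1.2 (add F B, F !C):
        ○ open, literals {B=F, C=T, E=T}.
  branch 2 (add T (!E -> (((D || (!A || B)) -> !E) && C))):
    T (!E -> (((D || (!A || B)) -> !E) && C)): β-rule — branch into F !E  //  T (((D || (!A || B)) -> !E) && C).
      branch 2.1 (add F !E):
        ○ open, literals {E=T}.
      branch 2.2 (add T (((D || (!A || B)) -> !E) && C)):
        T (((D || (!A || B)) -> !E) && C): α-rule — add T ((D || (!A || B)) -> !E), T C.
        T ((D || (!A || B)) -> !E): β-rule — branch into F (D || (!A || B))  //  T !E.
          branch 2.2.1 (add F (D || (!A || B))):
            F (D || (!A || B)): α-rule — add F D, F (!A || B).
            F (!A || B): α-rule — add F !A, F B.
            ○ open, literals {A=T, B=F, C=T, D=F}.
          branch 2.2.2 (add T !E):
            ○ open, literals {C=T, E=F}.
0 branches closed, 5 open.
Each open branch fixes some atoms; the unmentioned ones are free. Counting distinct full assignments: branch {B=T, C=F, E=T} (D, A) contributes 4 new; branch {B=F, C=T, E=T} (D, A) contributes 4 new; branch {E=T} (D, C, A, B) contributes 8 new; branch {A=T, B=F, C=T, D=F} (E) contributes 1 new; branch {C=T, E=F} (D, A, B) contributes 7 new. Total: 24.

24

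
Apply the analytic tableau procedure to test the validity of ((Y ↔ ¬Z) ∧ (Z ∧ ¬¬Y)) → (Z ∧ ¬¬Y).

Assume the negation and expand:
Initial set: {¬(((Y ↔ ¬Z) ∧ (Z ∧ ¬¬Y)) → (Z ∧ ¬¬Y))}.
¬(((Y ↔ ¬Z) ∧ (Z ∧ ¬¬Y)) → (Z ∧ ¬¬Y)): α-rule — add ((Y ↔ ¬Z) ∧ (Z ∧ ¬¬Y)), ¬(Z ∧ ¬¬Y).
((Y ↔ ¬Z) ∧ (Z ∧ ¬¬Y)): α-rule — add (Y ↔ ¬Z), (Z ∧ ¬¬Y).
(Z ∧ ¬¬Y): α-rule — add Z, ¬¬Y.
¬¬Y: drop double negation, giving Y.
¬(Z ∧ ¬¬Y): β-rule — branch into ¬Z  //  ¬¬¬Y.
  branch 1 (add ¬Z):
    × closes — contains both Z and ¬Z.
  branch 2 (add ¬¬¬Y):
    ¬¬¬Y: drop double negation, giving ¬Y.
    × closes — contains both Y and ¬Y.
All 2 branches close.
Every branch closed, so the negation is unsatisfiable and the formula is valid.

Valid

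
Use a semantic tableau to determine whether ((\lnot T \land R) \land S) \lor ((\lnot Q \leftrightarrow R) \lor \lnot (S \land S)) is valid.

Not valid

Assume the negation and expand:
Initial set: {\lnot (((\lnot T \land R) \land S) \lor ((\lnot Q \leftrightarrow R) \lor \lnot (S \land S)))}.
\lnot (((\lnot T \land R) \land S) \lor ((\lnot Q \leftrightarrow R) \lor \lnot (S \land S))): α-rule — add \lnot ((\lnot T \land R) \land S), \lnot ((\lnot Q \leftrightarrow R) \lor \lnot (S \land S)).
\lnot ((\lnot Q \leftrightarrow R) \lor \lnot (S \land S)): α-rule — add \lnot (\lnot Q \leftrightarrow R), \lnot \lnot (S \land S).
\lnot \lnot (S \land S): α-rule — add S, S.
\lnot ((\lnot T \land R) \land S): β-rule — branch into \lnot (\lnot T \land R)  //  \lnot S.
  branch 1 (add \lnot (\lnot T \land R)):
    \lnot (\lnot Q \leftrightarrow R): β-rule — branch into \lnot Q, \lnot R  //  \lnot \lnot Q, R.
      branch 1.1 (add \lnot Q, \lnot R):
        \lnot (\lnot T \land R): β-rule — branch into \lnot \lnot T  //  \lnot R.
          branch 1.1.1 (add \lnot \lnot T):
            ○ open, literals {Q=F, R=F, S=T, T=T}.
          branch 1.1.2 (add \lnot R):
            ○ open, literals {Q=F, R=F, S=T}.
      branch 1.2 (add \lnot \lnot Q, R):
        \lnot (\lnot T \land R): β-rule — branch into \lnot \lnot T  //  \lnot R.
          branch 1.2.1 (add \lnot \lnot T):
            ○ open, literals {Q=T, R=T, S=T, T=T}.
          branch 1.2.2 (add \lnot R):
            × closes — contains both R and \lnot R.
  branch 2 (add \lnot S):
    × closes — contains both S and \lnot S.
2 branches closed, 3 open.
An open branch gives a countermodel: Q=F, R=F, S=T, T=T (unmentioned atoms arbitrary); under it the original formula is false.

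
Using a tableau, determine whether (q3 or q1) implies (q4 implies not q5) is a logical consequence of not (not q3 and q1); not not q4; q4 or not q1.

No

Initial set: {not (not q3 and q1); not not q4; (q4 or not q1); not ((q3 or q1) implies (q4 implies not q5))}.
not not q4: drop double negation, giving q4.
not ((q3 or q1) implies (q4 implies not q5)): α-rule — add (q3 or q1), not (q4 implies not q5).
not (q4 implies not q5): α-rule — add q4, not not q5.
not (not q3 and q1): β-rule — branch into not not q3  //  not q1.
  branch 1 (add not not q3):
    (q4 or not q1): β-rule — branch into q4  //  not q1.
      branch 1.1 (add q4):
        (q3 or q1): β-rule — branch into q3  //  q1.
          branch 1.1.1 (add q3):
            ○ open, literals {q3=true, q4=true, q5=true}.
          branch 1.1.2 (add q1):
            ○ open, literals {q1=true, q3=true, q4=true, q5=true}.
      branch 1.2 (add not q1):
        (q3 or q1): β-rule — branch into q3  //  q1.
          branch 1.2.1 (add q3):
            ○ open, literals {q1=false, q3=true, q4=true, q5=true}.
          branch 1.2.2 (add q1):
            × closes — contains both q1 and not q1.
  branch 2 (add not q1):
    (q4 or not q1): β-rule — branch into q4  //  not q1.
      branch 2.1 (add q4):
        (q3 or q1): β-rule — branch into q3  //  q1.
          branch 2.1.1 (add q3):
            ○ open, literals {q1=false, q3=true, q4=true, q5=true}.
          branch 2.1.2 (add q1):
            × closes — contains both q1 and not q1.
      branch 2.2 (add not q1):
        (q3 or q1): β-rule — branch into q3  //  q1.
          branch 2.2.1 (add q3):
            ○ open, literals {q1=false, q3=true, q4=true, q5=true}.
          branch 2.2.2 (add q1):
            × closes — contains both q1 and not q1.
3 branches closed, 5 open.
An open branch gives a countermodel: q3=true, q4=true, q5=true (unmentioned atoms arbitrary); the premises hold there but the conclusion fails.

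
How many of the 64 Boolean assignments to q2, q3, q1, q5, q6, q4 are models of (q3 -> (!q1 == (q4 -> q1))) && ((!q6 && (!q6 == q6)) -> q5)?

Initial set: {T ((q3 -> (!q1 == (q4 -> q1))) && ((!q6 && (!q6 == q6)) -> q5))}.
T ((q3 -> (!q1 == (q4 -> q1))) && ((!q6 && (!q6 == q6)) -> q5)): α-rule — add T (q3 -> (!q1 == (q4 -> q1))), T ((!q6 && (!q6 == q6)) -> q5).
T (q3 -> (!q1 == (q4 -> q1))): β-rule — branch into F q3  //  T (!q1 == (q4 -> q1)).
  branch 1 (add F q3):
    T ((!q6 && (!q6 == q6)) -> q5): β-rule — branch into F (!q6 && (!q6 == q6))  //  T q5.
      branch 1.1 (add F (!q6 && (!q6 == q6))):
        F (!q6 && (!q6 == q6)): β-rule — branch into F !q6  //  F (!q6 == q6).
          branch 1.1.1 (add F !q6):
            ○ open, literals {q3=0, q6=1}.
          branch 1.1.2 (add F (!q6 == q6)):
            F (!q6 == q6): β-rule — branch into T !q6, F q6  //  F !q6, T q6.
              branch 1.1.2.1 (add T !q6, F q6):
                ○ open, literals {q3=0, q6=0}.
              branch 1.1.2.2 (add F !q6, T q6):
                ○ open, literals {q3=0, q6=1}.
      branch 1.2 (add T q5):
        ○ open, literals {q3=0, q5=1}.
  branch 2 (add T (!q1 == (q4 -> q1))):
    T ((!q6 && (!q6 == q6)) -> q5): β-rule — branch into F (!q6 && (!q6 == q6))  //  T q5.
      branch 2.1 (add F (!q6 && (!q6 == q6))):
        T (!q1 == (q4 -> q1)): β-rule — branch into T !q1, T (q4 -> q1)  //  F !q1, F (q4 -> q1).
          branch 2.1.1 (add T !q1, T (q4 -> q1)):
            F (!q6 && (!q6 == q6)): β-rule — branch into F !q6  //  F (!q6 == q6).
              branch 2.1.1.1 (add F !q6):
                T (q4 -> q1): β-rule — branch into F q4  //  T q1.
                  branch 2.1.1.1.1 (add F q4):
                    ○ open, literals {q1=0, q4=0, q6=1}.
                  branch 2.1.1.1.2 (add T q1):
                    × closes — contains both q1 and !q1.
              branch 2.1.1.2 (add F (!q6 == q6)):
                T (q4 -> q1): β-rule — branch into F q4  //  T q1.
                  branch 2.1.1.2.1 (add F q4):
                    F (!q6 == q6): β-rule — branch into T !q6, F q6  //  F !q6, T q6.
                      branch 2.1.1.2.1.1 (add T !q6, F q6):
                        ○ open, literals {q1=0, q4=0, q6=0}.
                      branch 2.1.1.2.1.2 (add F !q6, T q6):
                        ○ open, literals {q1=0, q4=0, q6=1}.
                  branch 2.1.1.2.2 (add T q1):
                    × closes — contains both q1 and !q1.
          branch 2.1.2 (add F !q1, F (q4 -> q1)):
            F (q4 -> q1): α-rule — add T q4, F q1.
            × closes — contains both q1 and !q1.
      branch 2.2 (add T q5):
        T (!q1 == (q4 -> q1)): β-rule — branch into T !q1, T (q4 -> q1)  //  F !q1, F (q4 -> q1).
          branch 2.2.1 (add T !q1, T (q4 -> q1)):
            T (q4 -> q1): β-rule — branch into F q4  //  T q1.
              branch 2.2.1.1 (add F q4):
                ○ open, literals {q1=0, q4=0, q5=1}.
              branch 2.2.1.2 (add T q1):
                × closes — contains both q1 and !q1.
          branch 2.2.2 (add F !q1, F (q4 -> q1)):
            F (q4 -> q1): α-rule — add T q4, F q1.
            × closes — contains both q1 and !q1.
5 branches closed, 8 open.
Each open branch fixes some atoms; the unmentioned ones are free. Counting distinct full assignments: branch {q3=0, q6=1} (q2, q1, q5, q4) contributes 16 new; branch {q3=0, q6=0} (q2, q1, q5, q4) contributes 16 new; branch {q3=0, q6=1} (q2, q1, q5, q4) contributes 0 new; branch {q3=0, q5=1} (q2, q1, q6, q4) contributes 0 new; branch {q1=0, q4=0, q6=1} (q2, q3, q5) contributes 4 new; branch {q1=0, q4=0, q6=0} (q2, q3, q5) contributes 4 new; branch {q1=0, q4=0, q6=1} (q2, q3, q5) contributes 0 new; branch {q1=0, q4=0, q5=1} (q2, q3, q6) contributes 0 new. Total: 40.

40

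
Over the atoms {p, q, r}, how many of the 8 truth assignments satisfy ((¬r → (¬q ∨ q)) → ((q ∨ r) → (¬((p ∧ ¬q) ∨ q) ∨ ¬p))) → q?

5

Initial set: {(((¬r → (¬q ∨ q)) → ((q ∨ r) → (¬((p ∧ ¬q) ∨ q) ∨ ¬p))) → q)}.
(((¬r → (¬q ∨ q)) → ((q ∨ r) → (¬((p ∧ ¬q) ∨ q) ∨ ¬p))) → q): β-rule — branch into ¬((¬r → (¬q ∨ q)) → ((q ∨ r) → (¬((p ∧ ¬q) ∨ q) ∨ ¬p)))  //  q.
  branch 1 (add ¬((¬r → (¬q ∨ q)) → ((q ∨ r) → (¬((p ∧ ¬q) ∨ q) ∨ ¬p)))):
    ¬((¬r → (¬q ∨ q)) → ((q ∨ r) → (¬((p ∧ ¬q) ∨ q) ∨ ¬p))): α-rule — add (¬r → (¬q ∨ q)), ¬((q ∨ r) → (¬((p ∧ ¬q) ∨ q) ∨ ¬p)).
    ¬((q ∨ r) → (¬((p ∧ ¬q) ∨ q) ∨ ¬p)): α-rule — add (q ∨ r), ¬(¬((p ∧ ¬q) ∨ q) ∨ ¬p).
    ¬(¬((p ∧ ¬q) ∨ q) ∨ ¬p): α-rule — add ¬¬((p ∧ ¬q) ∨ q), ¬¬p.
    (¬r → (¬q ∨ q)): β-rule — branch into ¬¬r  //  (¬q ∨ q).
      branch 1.1 (add ¬¬r):
        (q ∨ r): β-rule — branch into q  //  r.
          branch 1.1.1 (add q):
            ¬¬((p ∧ ¬q) ∨ q): β-rule — branch into (p ∧ ¬q)  //  q.
              branch 1.1.1.1 (add (p ∧ ¬q)):
                (p ∧ ¬q): α-rule — add p, ¬q.
                × closes — contains both q and ¬q.
              branch 1.1.1.2 (add q):
                ○ open, literals {p=true, q=true, r=true}.
          branch 1.1.2 (add r):
            ¬¬((p ∧ ¬q) ∨ q): β-rule — branch into (p ∧ ¬q)  //  q.
              branch 1.1.2.1 (add (p ∧ ¬q)):
                (p ∧ ¬q): α-rule — add p, ¬q.
                ○ open, literals {p=true, q=false, r=true}.
              branch 1.1.2.2 (add q):
                ○ open, literals {p=true, q=true, r=true}.
      branch 1.2 (add (¬q ∨ q)):
        (q ∨ r): β-rule — branch into q  //  r.
          branch 1.2.1 (add q):
            ¬¬((p ∧ ¬q) ∨ q): β-rule — branch into (p ∧ ¬q)  //  q.
              branch 1.2.1.1 (add (p ∧ ¬q)):
                (p ∧ ¬q): α-rule — add p, ¬q.
                × closes — contains both q and ¬q.
              branch 1.2.1.2 (add q):
                (¬q ∨ q): β-rule — branch into ¬q  //  q.
                  branch 1.2.1.2.1 (add ¬q):
                    × closes — contains both q and ¬q.
                  branch 1.2.1.2.2 (add q):
                    ○ open, literals {p=true, q=true}.
          branch 1.2.2 (add r):
            ¬¬((p ∧ ¬q) ∨ q): β-rule — branch into (p ∧ ¬q)  //  q.
              branch 1.2.2.1 (add (p ∧ ¬q)):
                (p ∧ ¬q): α-rule — add p, ¬q.
                (¬q ∨ q): β-rule — branch into ¬q  //  q.
                  branch 1.2.2.1.1 (add ¬q):
                    ○ open, literals {p=true, q=false, r=true}.
                  branch 1.2.2.1.2 (add q):
                    × closes — contains both q and ¬q.
              branch 1.2.2.2 (add q):
                (¬q ∨ q): β-rule — branch into ¬q  //  q.
                  branch 1.2.2.2.1 (add ¬q):
                    × closes — contains both q and ¬q.
                  branch 1.2.2.2.2 (add q):
                    ○ open, literals {p=true, q=true, r=true}.
  branch 2 (add q):
    ○ open, literals {q=true}.
5 branches closed, 7 open.
Each open branch fixes some atoms; the unmentioned ones are free. Counting distinct full assignments: branch {p=true, q=true, r=true} (none free) contributes 1 new; branch {p=true, q=false, r=true} (none free) contributes 1 new; branch {p=true, q=true, r=true} (none free) contributes 0 new; branch {p=true, q=true} (r) contributes 1 new; branch {p=true, q=false, r=true} (none free) contributes 0 new; branch {p=true, q=true, r=true} (none free) contributes 0 new; branch {q=true} (p, r) contributes 2 new. Total: 5.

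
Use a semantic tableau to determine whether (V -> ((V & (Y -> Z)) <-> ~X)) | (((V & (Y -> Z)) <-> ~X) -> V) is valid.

Valid

Assume the negation and expand:
Initial set: {~((V -> ((V & (Y -> Z)) <-> ~X)) | (((V & (Y -> Z)) <-> ~X) -> V))}.
~((V -> ((V & (Y -> Z)) <-> ~X)) | (((V & (Y -> Z)) <-> ~X) -> V)): α-rule — add ~(V -> ((V & (Y -> Z)) <-> ~X)), ~(((V & (Y -> Z)) <-> ~X) -> V).
~(V -> ((V & (Y -> Z)) <-> ~X)): α-rule — add V, ~((V & (Y -> Z)) <-> ~X).
~(((V & (Y -> Z)) <-> ~X) -> V): α-rule — add ((V & (Y -> Z)) <-> ~X), ~V.
× closes — contains both V and ~V.
All 1 branch closes.
Every branch closed, so the negation is unsatisfiable and the formula is valid.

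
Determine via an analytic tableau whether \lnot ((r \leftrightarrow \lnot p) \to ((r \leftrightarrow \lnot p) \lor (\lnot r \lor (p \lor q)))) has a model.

Unsatisfiable

Initial set: {\lnot ((r \leftrightarrow \lnot p) \to ((r \leftrightarrow \lnot p) \lor (\lnot r \lor (p \lor q))))}.
\lnot ((r \leftrightarrow \lnot p) \to ((r \leftrightarrow \lnot p) \lor (\lnot r \lor (p \lor q)))): α-rule — add (r \leftrightarrow \lnot p), \lnot ((r \leftrightarrow \lnot p) \lor (\lnot r \lor (p \lor q))).
\lnot ((r \leftrightarrow \lnot p) \lor (\lnot r \lor (p \lor q))): α-rule — add \lnot (r \leftrightarrow \lnot p), \lnot (\lnot r \lor (p \lor q)).
\lnot (\lnot r \lor (p \lor q)): α-rule — add \lnot \lnot r, \lnot (p \lor q).
\lnot (p \lor q): α-rule — add \lnot p, \lnot q.
(r \leftrightarrow \lnot p): β-rule — branch into r, \lnot p  //  \lnot r, \lnot \lnot p.
  branch 1 (add r, \lnot p):
    \lnot (r \leftrightarrow \lnot p): β-rule — branch into r, \lnot \lnot p  //  \lnot r, \lnot p.
      branch 1.1 (add r, \lnot \lnot p):
        × closes — contains both p and \lnot p.
      branch 1.2 (add \lnot r, \lnot p):
        × closes — contains both r and \lnot r.
  branch 2 (add \lnot r, \lnot \lnot p):
    × closes — contains both r and \lnot r.
All 3 branches close.
Every branch closed; the formula is unsatisfiable.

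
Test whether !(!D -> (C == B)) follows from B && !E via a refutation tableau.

No

Initial set: {T (B && !E); F !(!D -> (C == B))}.
T (B && !E): α-rule — add T B, T !E.
F !(!D -> (C == B)): β-rule — branch into F !D  //  T (C == B).
  branch 1 (add F !D):
    ○ open, literals {B=1, D=1, E=0}.
  branch 2 (add T (C == B)):
    T (C == B): β-rule — branch into T C, T B  //  F C, F B.
      branch 2.1 (add T C, T B):
        ○ open, literals {B=1, C=1, E=0}.
      branch 2.2 (add F C, F B):
        × closes — contains both B and !B.
1 branch closed, 2 open.
An open branch gives a countermodel: B=1, D=1, E=0 (unmentioned atoms arbitrary); the premises hold there but the conclusion fails.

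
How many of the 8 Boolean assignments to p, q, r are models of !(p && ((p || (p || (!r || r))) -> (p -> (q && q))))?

6

Initial set: {!(p && ((p || (p || (!r || r))) -> (p -> (q && q))))}.
!(p && ((p || (p || (!r || r))) -> (p -> (q && q)))): β-rule — branch into !p  //  !((p || (p || (!r || r))) -> (p -> (q && q))).
  branch 1 (add !p):
    ○ open, literals {p=F}.
  branch 2 (add !((p || (p || (!r || r))) -> (p -> (q && q)))):
    !((p || (p || (!r || r))) -> (p -> (q && q))): α-rule — add (p || (p || (!r || r))), !(p -> (q && q)).
    !(p -> (q && q)): α-rule — add p, !(q && q).
    (p || (p || (!r || r))): β-rule — branch into p  //  (p || (!r || r)).
      branch 2.1 (add p):
        !(q && q): β-rule — branch into !q  //  !q.
          branch 2.1.1 (add !q):
            ○ open, literals {p=T, q=F}.
          branch 2.1.2 (add !q):
            ○ open, literals {p=T, q=F}.
      branch 2.2 (add (p || (!r || r))):
        !(q && q): β-rule — branch into !q  //  !q.
          branch 2.2.1 (add !q):
            (p || (!r || r)): β-rule — branch into p  //  (!r || r).
              branch 2.2.1.1 (add p):
                ○ open, literals {p=T, q=F}.
              branch 2.2.1.2 (add (!r || r)):
                (!r || r): β-rule — branch into !r  //  r.
                  branch 2.2.1.2.1 (add !r):
                    ○ open, literals {p=T, q=F, r=F}.
                  branch 2.2.1.2.2 (add r):
                    ○ open, literals {p=T, q=F, r=T}.
          branch 2.2.2 (add !q):
            (p || (!r || r)): β-rule — branch into p  //  (!r || r).
              branch 2.2.2.1 (add p):
                ○ open, literals {p=T, q=F}.
              branch 2.2.2.2 (add (!r || r)):
                (!r || r): β-rule — branch into !r  //  r.
                  branch 2.2.2.2.1 (add !r):
                    ○ open, literals {p=T, q=F, r=F}.
                  branch 2.2.2.2.2 (add r):
                    ○ open, literals {p=T, q=F, r=T}.
0 branches closed, 9 open.
Each open branch fixes some atoms; the unmentioned ones are free. Counting distinct full assignments: branch {p=F} (q, r) contributes 4 new; branch {p=T, q=F} (r) contributes 2 new; branch {p=T, q=F} (r) contributes 0 new; branch {p=T, q=F} (r) contributes 0 new; branch {p=T, q=F, r=F} (none free) contributes 0 new; branch {p=T, q=F, r=T} (none free) contributes 0 new; branch {p=T, q=F} (r) contributes 0 new; branch {p=T, q=F, r=F} (none free) contributes 0 new; branch {p=T, q=F, r=T} (none free) contributes 0 new. Total: 6.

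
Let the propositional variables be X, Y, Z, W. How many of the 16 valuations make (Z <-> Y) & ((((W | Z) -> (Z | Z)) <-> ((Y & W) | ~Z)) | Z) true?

Initial set: {((Z <-> Y) & ((((W | Z) -> (Z | Z)) <-> ((Y & W) | ~Z)) | Z))}.
((Z <-> Y) & ((((W | Z) -> (Z | Z)) <-> ((Y & W) | ~Z)) | Z)): α-rule — add (Z <-> Y), ((((W | Z) -> (Z | Z)) <-> ((Y & W) | ~Z)) | Z).
(Z <-> Y): β-rule — branch into Z, Y  //  ~Z, ~Y.
  branch 1 (add Z, Y):
    ((((W | Z) -> (Z | Z)) <-> ((Y & W) | ~Z)) | Z): β-rule — branch into (((W | Z) -> (Z | Z)) <-> ((Y & W) | ~Z))  //  Z.
      branch 1.1 (add (((W | Z) -> (Z | Z)) <-> ((Y & W) | ~Z))):
        (((W | Z) -> (Z | Z)) <-> ((Y & W) | ~Z)): β-rule — branch into ((W | Z) -> (Z | Z)), ((Y & W) | ~Z)  //  ~((W | Z) -> (Z | Z)), ~((Y & W) | ~Z).
          branch 1.1.1 (add ((W | Z) -> (Z | Z)), ((Y & W) | ~Z)):
            ((W | Z) -> (Z | Z)): β-rule — branch into ~(W | Z)  //  (Z | Z).
              branch 1.1.1.1 (add ~(W | Z)):
                ~(W | Z): α-rule — add ~W, ~Z.
                × closes — contains both Z and ~Z.
              branch 1.1.1.2 (add (Z | Z)):
                ((Y & W) | ~Z): β-rule — branch into (Y & W)  //  ~Z.
                  branch 1.1.1.2.1 (add (Y & W)):
                    (Y & W): α-rule — add Y, W.
                    (Z | Z): β-rule — branch into Z  //  Z.
                      branch 1.1.1.2.1.1 (add Z):
                        ○ open, literals {W=1, Y=1, Z=1}.
                      branch 1.1.1.2.1.2 (add Z):
                        ○ open, literals {W=1, Y=1, Z=1}.
                  branch 1.1.1.2.2 (add ~Z):
                    × closes — contains both Z and ~Z.
          branch 1.1.2 (add ~((W | Z) -> (Z | Z)), ~((Y & W) | ~Z)):
            ~((W | Z) -> (Z | Z)): α-rule — add (W | Z), ~(Z | Z).
            ~((Y & W) | ~Z): α-rule — add ~(Y & W), ~~Z.
            ~(Z | Z): α-rule — add ~Z, ~Z.
            × closes — contains both Z and ~Z.
      branch 1.2 (add Z):
        ○ open, literals {Y=1, Z=1}.
  branch 2 (add ~Z, ~Y):
    ((((W | Z) -> (Z | Z)) <-> ((Y & W) | ~Z)) | Z): β-rule — branch into (((W | Z) -> (Z | Z)) <-> ((Y & W) | ~Z))  //  Z.
      branch 2.1 (add (((W | Z) -> (Z | Z)) <-> ((Y & W) | ~Z))):
        (((W | Z) -> (Z | Z)) <-> ((Y & W) | ~Z)): β-rule — branch into ((W | Z) -> (Z | Z)), ((Y & W) | ~Z)  //  ~((W | Z) -> (Z | Z)), ~((Y & W) | ~Z).
          branch 2.1.1 (add ((W | Z) -> (Z | Z)), ((Y & W) | ~Z)):
            ((W | Z) -> (Z | Z)): β-rule — branch into ~(W | Z)  //  (Z | Z).
              branch 2.1.1.1 (add ~(W | Z)):
                ~(W | Z): α-rule — add ~W, ~Z.
                ((Y & W) | ~Z): β-rule — branch into (Y & W)  //  ~Z.
                  branch 2.1.1.1.1 (add (Y & W)):
                    (Y & W): α-rule — add Y, W.
                    × closes — contains both Y and ~Y.
                  branch 2.1.1.1.2 (add ~Z):
                    ○ open, literals {W=0, Y=0, Z=0}.
              branch 2.1.1.2 (add (Z | Z)):
                ((Y & W) | ~Z): β-rule — branch into (Y & W)  //  ~Z.
                  branch 2.1.1.2.1 (add (Y & W)):
                    (Y & W): α-rule — add Y, W.
                    × closes — contains both Y and ~Y.
                  branch 2.1.1.2.2 (add ~Z):
                    (Z | Z): β-rule — branch into Z  //  Z.
                      branch 2.1.1.2.2.1 (add Z):
                        × closes — contains both Z and ~Z.
                      branch 2.1.1.2.2.2 (add Z):
                        × closes — contains both Z and ~Z.
          branch 2.1.2 (add ~((W | Z) -> (Z | Z)), ~((Y & W) | ~Z)):
            ~((W | Z) -> (Z | Z)): α-rule — add (W | Z), ~(Z | Z).
            ~((Y & W) | ~Z): α-rule — add ~(Y & W), ~~Z.
            × closes — contains both Z and ~Z.
      branch 2.2 (add Z):
        × closes — contains both Z and ~Z.
9 branches closed, 4 open.
Each open branch fixes some atoms; the unmentioned ones are free. Counting distinct full assignments: branch {W=1, Y=1, Z=1} (X) contributes 2 new; branch {W=1, Y=1, Z=1} (X) contributes 0 new; branch {Y=1, Z=1} (X, W) contributes 2 new; branch {W=0, Y=0, Z=0} (X) contributes 2 new. Total: 6.

6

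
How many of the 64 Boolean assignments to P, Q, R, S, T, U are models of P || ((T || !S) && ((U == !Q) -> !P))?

Initial set: {(P || ((T || !S) && ((U == !Q) -> !P)))}.
(P || ((T || !S) && ((U == !Q) -> !P))): β-rule — branch into P  //  ((T || !S) && ((U == !Q) -> !P)).
  branch 1 (add P):
    ○ open, literals {P=true}.
  branch 2 (add ((T || !S) && ((U == !Q) -> !P))):
    ((T || !S) && ((U == !Q) -> !P)): α-rule — add (T || !S), ((U == !Q) -> !P).
    (T || !S): β-rule — branch into T  //  !S.
      branch 2.1 (add T):
        ((U == !Q) -> !P): β-rule — branch into !(U == !Q)  //  !P.
          branch 2.1.1 (add !(U == !Q)):
            !(U == !Q): β-rule — branch into U, !!Q  //  !U, !Q.
              branch 2.1.1.1 (add U, !!Q):
                ○ open, literals {Q=true, T=true, U=true}.
              branch 2.1.1.2 (add !U, !Q):
                ○ open, literals {Q=false, T=true, U=false}.
          branch 2.1.2 (add !P):
            ○ open, literals {P=false, T=true}.
      branch 2.2 (add !S):
        ((U == !Q) -> !P): β-rule — branch into !(U == !Q)  //  !P.
          branch 2.2.1 (add !(U == !Q)):
            !(U == !Q): β-rule — branch into U, !!Q  //  !U, !Q.
              branch 2.2.1.1 (add U, !!Q):
                ○ open, literals {Q=true, S=false, U=true}.
              branch 2.2.1.2 (add !U, !Q):
                ○ open, literals {Q=false, S=false, U=false}.
          branch 2.2.2 (add !P):
            ○ open, literals {P=false, S=false}.
0 branches closed, 7 open.
Each open branch fixes some atoms; the unmentioned ones are free. Counting distinct full assignments: branch {P=true} (Q, R, S, T, U) contributes 32 new; branch {Q=true, T=true, U=true} (P, R, S) contributes 4 new; branch {Q=false, T=true, U=false} (P, R, S) contributes 4 new; branch {P=false, T=true} (Q, R, S, U) contributes 8 new; branch {Q=true, S=false, U=true} (P, R, T) contributes 2 new; branch {Q=false, S=false, U=false} (P, R, T) contributes 2 new; branch {P=false, S=false} (Q, R, T, U) contributes 4 new. Total: 56.

56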